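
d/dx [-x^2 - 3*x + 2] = -2*x - 3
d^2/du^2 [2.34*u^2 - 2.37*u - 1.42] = 4.68000000000000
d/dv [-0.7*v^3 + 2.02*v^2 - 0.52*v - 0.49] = -2.1*v^2 + 4.04*v - 0.52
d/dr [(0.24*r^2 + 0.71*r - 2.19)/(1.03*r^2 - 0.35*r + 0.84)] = (-0.8153*r^2 + 4.9146*r - 0.1701)/(1.0609*r^4 - 0.721*r^3 + 1.8529*r^2 - 0.588*r + 0.7056)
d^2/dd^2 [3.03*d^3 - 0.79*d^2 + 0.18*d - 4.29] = 18.18*d - 1.58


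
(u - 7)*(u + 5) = u^2 - 2*u - 35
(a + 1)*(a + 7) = a^2 + 8*a + 7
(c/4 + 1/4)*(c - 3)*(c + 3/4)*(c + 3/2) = c^4/4 + c^3/16 - 51*c^2/32 - 9*c/4 - 27/32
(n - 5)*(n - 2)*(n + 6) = n^3 - n^2 - 32*n + 60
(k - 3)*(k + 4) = k^2 + k - 12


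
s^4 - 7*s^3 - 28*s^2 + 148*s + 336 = (s - 7)*(s - 6)*(s + 2)*(s + 4)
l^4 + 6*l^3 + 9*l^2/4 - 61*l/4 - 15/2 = (l - 3/2)*(l + 1/2)*(l + 2)*(l + 5)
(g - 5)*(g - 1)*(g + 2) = g^3 - 4*g^2 - 7*g + 10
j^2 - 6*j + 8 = (j - 4)*(j - 2)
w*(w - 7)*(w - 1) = w^3 - 8*w^2 + 7*w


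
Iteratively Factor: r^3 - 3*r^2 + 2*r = (r - 1)*(r^2 - 2*r) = (r - 2)*(r - 1)*(r)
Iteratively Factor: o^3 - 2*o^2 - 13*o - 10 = (o - 5)*(o^2 + 3*o + 2) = (o - 5)*(o + 2)*(o + 1)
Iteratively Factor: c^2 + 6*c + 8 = (c + 4)*(c + 2)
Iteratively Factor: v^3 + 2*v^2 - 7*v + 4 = (v - 1)*(v^2 + 3*v - 4) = (v - 1)*(v + 4)*(v - 1)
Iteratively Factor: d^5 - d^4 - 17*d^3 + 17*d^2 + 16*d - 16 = (d + 4)*(d^4 - 5*d^3 + 3*d^2 + 5*d - 4) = (d + 1)*(d + 4)*(d^3 - 6*d^2 + 9*d - 4) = (d - 1)*(d + 1)*(d + 4)*(d^2 - 5*d + 4) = (d - 4)*(d - 1)*(d + 1)*(d + 4)*(d - 1)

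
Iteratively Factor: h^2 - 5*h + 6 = (h - 3)*(h - 2)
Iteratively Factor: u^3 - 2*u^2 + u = (u - 1)*(u^2 - u) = (u - 1)^2*(u)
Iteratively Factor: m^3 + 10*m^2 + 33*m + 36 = (m + 3)*(m^2 + 7*m + 12) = (m + 3)^2*(m + 4)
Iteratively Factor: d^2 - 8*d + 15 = (d - 3)*(d - 5)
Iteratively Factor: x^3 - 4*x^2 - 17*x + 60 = (x - 5)*(x^2 + x - 12) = (x - 5)*(x + 4)*(x - 3)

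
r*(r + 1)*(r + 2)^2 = r^4 + 5*r^3 + 8*r^2 + 4*r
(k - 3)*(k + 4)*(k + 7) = k^3 + 8*k^2 - 5*k - 84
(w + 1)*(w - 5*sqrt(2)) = w^2 - 5*sqrt(2)*w + w - 5*sqrt(2)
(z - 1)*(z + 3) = z^2 + 2*z - 3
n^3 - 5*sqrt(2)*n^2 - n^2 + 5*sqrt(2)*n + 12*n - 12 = (n - 1)*(n - 3*sqrt(2))*(n - 2*sqrt(2))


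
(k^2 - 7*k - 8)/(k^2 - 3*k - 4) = (k - 8)/(k - 4)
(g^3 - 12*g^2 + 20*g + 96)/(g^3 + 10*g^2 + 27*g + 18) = (g^3 - 12*g^2 + 20*g + 96)/(g^3 + 10*g^2 + 27*g + 18)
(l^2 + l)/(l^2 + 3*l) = (l + 1)/(l + 3)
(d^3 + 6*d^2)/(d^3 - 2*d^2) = (d + 6)/(d - 2)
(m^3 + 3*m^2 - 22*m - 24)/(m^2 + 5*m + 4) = (m^2 + 2*m - 24)/(m + 4)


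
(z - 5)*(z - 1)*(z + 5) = z^3 - z^2 - 25*z + 25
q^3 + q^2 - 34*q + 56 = (q - 4)*(q - 2)*(q + 7)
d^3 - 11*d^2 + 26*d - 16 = (d - 8)*(d - 2)*(d - 1)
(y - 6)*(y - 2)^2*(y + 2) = y^4 - 8*y^3 + 8*y^2 + 32*y - 48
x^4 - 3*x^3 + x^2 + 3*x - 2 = (x - 2)*(x - 1)^2*(x + 1)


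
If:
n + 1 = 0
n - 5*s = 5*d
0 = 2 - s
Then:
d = -11/5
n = -1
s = 2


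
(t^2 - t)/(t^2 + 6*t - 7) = t/(t + 7)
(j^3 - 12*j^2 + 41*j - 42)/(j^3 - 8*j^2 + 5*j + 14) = (j - 3)/(j + 1)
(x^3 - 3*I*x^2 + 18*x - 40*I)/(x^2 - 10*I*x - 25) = (x^2 + 2*I*x + 8)/(x - 5*I)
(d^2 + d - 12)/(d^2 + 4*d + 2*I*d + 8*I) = (d - 3)/(d + 2*I)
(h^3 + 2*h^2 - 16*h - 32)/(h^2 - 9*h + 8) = (h^3 + 2*h^2 - 16*h - 32)/(h^2 - 9*h + 8)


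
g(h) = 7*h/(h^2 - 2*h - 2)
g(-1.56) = -3.07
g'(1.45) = -3.67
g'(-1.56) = -2.46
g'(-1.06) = -14.14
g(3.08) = 16.25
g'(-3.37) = -0.36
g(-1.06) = -5.97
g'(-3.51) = -0.33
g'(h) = 7*h*(2 - 2*h)/(h^2 - 2*h - 2)^2 + 7/(h^2 - 2*h - 2) = 7*(-h^2 - 2)/(h^4 - 4*h^3 + 8*h + 4)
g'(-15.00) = -0.02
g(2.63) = -53.66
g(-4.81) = -1.09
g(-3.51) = -1.42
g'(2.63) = -530.24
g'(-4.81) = -0.19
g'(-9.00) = -0.06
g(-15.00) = -0.42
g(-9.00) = -0.65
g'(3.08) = -45.70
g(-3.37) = -1.47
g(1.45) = -3.63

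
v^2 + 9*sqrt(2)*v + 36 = (v + 3*sqrt(2))*(v + 6*sqrt(2))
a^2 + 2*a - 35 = (a - 5)*(a + 7)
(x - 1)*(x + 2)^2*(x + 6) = x^4 + 9*x^3 + 18*x^2 - 4*x - 24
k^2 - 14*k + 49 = (k - 7)^2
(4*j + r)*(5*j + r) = 20*j^2 + 9*j*r + r^2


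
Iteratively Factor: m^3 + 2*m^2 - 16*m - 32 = (m + 2)*(m^2 - 16) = (m + 2)*(m + 4)*(m - 4)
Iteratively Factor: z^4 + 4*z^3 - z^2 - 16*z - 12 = (z + 1)*(z^3 + 3*z^2 - 4*z - 12) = (z + 1)*(z + 3)*(z^2 - 4) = (z - 2)*(z + 1)*(z + 3)*(z + 2)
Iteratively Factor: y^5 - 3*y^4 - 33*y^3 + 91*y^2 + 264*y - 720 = (y + 4)*(y^4 - 7*y^3 - 5*y^2 + 111*y - 180) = (y - 5)*(y + 4)*(y^3 - 2*y^2 - 15*y + 36) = (y - 5)*(y - 3)*(y + 4)*(y^2 + y - 12) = (y - 5)*(y - 3)^2*(y + 4)*(y + 4)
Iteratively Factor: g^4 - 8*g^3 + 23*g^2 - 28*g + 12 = (g - 1)*(g^3 - 7*g^2 + 16*g - 12) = (g - 2)*(g - 1)*(g^2 - 5*g + 6) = (g - 3)*(g - 2)*(g - 1)*(g - 2)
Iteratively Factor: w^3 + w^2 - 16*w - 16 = (w - 4)*(w^2 + 5*w + 4) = (w - 4)*(w + 4)*(w + 1)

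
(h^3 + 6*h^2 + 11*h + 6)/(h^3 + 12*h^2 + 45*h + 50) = (h^2 + 4*h + 3)/(h^2 + 10*h + 25)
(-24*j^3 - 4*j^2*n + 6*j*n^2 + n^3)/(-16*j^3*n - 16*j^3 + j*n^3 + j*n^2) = (24*j^3 + 4*j^2*n - 6*j*n^2 - n^3)/(j*(16*j^2*n + 16*j^2 - n^3 - n^2))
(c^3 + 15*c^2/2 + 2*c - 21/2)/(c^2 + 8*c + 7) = (2*c^2 + c - 3)/(2*(c + 1))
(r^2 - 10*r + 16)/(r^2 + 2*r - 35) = (r^2 - 10*r + 16)/(r^2 + 2*r - 35)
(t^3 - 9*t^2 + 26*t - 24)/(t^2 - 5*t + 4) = (t^2 - 5*t + 6)/(t - 1)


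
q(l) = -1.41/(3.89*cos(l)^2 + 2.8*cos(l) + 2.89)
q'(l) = -1.41*(7.78*sin(l)*cos(l) + 2.8*sin(l))/(3.89*cos(l)^2 + 2.8*cos(l) + 2.89)^2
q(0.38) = -0.16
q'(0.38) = -0.07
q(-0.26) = -0.15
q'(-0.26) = 0.04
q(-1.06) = -0.27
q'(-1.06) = 0.30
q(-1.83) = -0.58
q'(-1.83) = 0.19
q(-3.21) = -0.36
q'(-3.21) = 0.03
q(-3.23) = -0.36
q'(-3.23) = 0.04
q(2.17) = -0.55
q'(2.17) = 0.28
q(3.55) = -0.39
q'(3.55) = -0.19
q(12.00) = -0.18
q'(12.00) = 0.11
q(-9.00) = -0.40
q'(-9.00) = -0.20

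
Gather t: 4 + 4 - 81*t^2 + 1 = 9 - 81*t^2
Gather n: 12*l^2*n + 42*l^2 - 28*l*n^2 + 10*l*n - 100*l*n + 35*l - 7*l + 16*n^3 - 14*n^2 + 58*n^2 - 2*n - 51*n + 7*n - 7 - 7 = 42*l^2 + 28*l + 16*n^3 + n^2*(44 - 28*l) + n*(12*l^2 - 90*l - 46) - 14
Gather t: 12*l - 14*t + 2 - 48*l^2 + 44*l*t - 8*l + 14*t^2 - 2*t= -48*l^2 + 4*l + 14*t^2 + t*(44*l - 16) + 2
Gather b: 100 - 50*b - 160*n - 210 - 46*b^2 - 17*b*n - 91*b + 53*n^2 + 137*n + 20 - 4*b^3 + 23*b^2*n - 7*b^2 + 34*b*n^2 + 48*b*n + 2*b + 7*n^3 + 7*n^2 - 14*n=-4*b^3 + b^2*(23*n - 53) + b*(34*n^2 + 31*n - 139) + 7*n^3 + 60*n^2 - 37*n - 90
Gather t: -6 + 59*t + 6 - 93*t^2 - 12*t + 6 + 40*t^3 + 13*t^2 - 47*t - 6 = 40*t^3 - 80*t^2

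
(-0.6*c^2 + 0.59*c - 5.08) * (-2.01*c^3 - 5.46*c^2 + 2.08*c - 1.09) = 1.206*c^5 + 2.0901*c^4 + 5.7414*c^3 + 29.618*c^2 - 11.2095*c + 5.5372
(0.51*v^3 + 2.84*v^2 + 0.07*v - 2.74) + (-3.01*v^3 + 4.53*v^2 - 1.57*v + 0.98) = -2.5*v^3 + 7.37*v^2 - 1.5*v - 1.76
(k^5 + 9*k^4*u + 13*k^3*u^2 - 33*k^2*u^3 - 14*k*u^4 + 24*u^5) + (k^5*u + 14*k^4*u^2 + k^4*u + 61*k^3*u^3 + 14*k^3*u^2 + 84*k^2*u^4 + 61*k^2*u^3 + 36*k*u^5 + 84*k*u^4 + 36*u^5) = k^5*u + k^5 + 14*k^4*u^2 + 10*k^4*u + 61*k^3*u^3 + 27*k^3*u^2 + 84*k^2*u^4 + 28*k^2*u^3 + 36*k*u^5 + 70*k*u^4 + 60*u^5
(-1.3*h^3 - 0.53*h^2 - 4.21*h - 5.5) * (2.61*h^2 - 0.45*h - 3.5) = -3.393*h^5 - 0.7983*h^4 - 6.1996*h^3 - 10.6055*h^2 + 17.21*h + 19.25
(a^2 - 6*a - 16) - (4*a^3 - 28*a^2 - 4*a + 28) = -4*a^3 + 29*a^2 - 2*a - 44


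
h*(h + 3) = h^2 + 3*h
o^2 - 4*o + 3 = (o - 3)*(o - 1)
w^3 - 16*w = w*(w - 4)*(w + 4)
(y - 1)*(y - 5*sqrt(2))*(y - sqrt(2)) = y^3 - 6*sqrt(2)*y^2 - y^2 + 6*sqrt(2)*y + 10*y - 10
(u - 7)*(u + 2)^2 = u^3 - 3*u^2 - 24*u - 28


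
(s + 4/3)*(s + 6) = s^2 + 22*s/3 + 8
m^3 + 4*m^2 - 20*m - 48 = (m - 4)*(m + 2)*(m + 6)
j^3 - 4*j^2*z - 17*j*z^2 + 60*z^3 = (j - 5*z)*(j - 3*z)*(j + 4*z)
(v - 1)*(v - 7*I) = v^2 - v - 7*I*v + 7*I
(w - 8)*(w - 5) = w^2 - 13*w + 40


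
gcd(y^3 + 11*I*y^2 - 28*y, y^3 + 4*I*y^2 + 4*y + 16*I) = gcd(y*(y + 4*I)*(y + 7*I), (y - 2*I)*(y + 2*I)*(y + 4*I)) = y + 4*I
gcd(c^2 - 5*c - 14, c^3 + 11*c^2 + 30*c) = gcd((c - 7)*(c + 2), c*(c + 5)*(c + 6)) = 1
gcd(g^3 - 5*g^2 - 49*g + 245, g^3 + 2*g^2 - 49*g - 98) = g^2 - 49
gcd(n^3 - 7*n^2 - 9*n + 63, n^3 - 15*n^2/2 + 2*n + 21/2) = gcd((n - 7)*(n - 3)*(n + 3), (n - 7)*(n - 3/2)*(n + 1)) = n - 7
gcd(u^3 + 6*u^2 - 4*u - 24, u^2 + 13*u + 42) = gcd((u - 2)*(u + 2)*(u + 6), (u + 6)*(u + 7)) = u + 6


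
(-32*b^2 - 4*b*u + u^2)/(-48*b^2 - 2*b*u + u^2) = (4*b + u)/(6*b + u)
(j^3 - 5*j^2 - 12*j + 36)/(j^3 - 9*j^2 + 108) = (j - 2)/(j - 6)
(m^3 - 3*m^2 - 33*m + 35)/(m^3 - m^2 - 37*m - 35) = (m - 1)/(m + 1)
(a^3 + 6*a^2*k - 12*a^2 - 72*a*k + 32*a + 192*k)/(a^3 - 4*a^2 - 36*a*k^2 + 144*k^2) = (a - 8)/(a - 6*k)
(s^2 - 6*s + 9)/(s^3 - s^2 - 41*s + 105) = (s - 3)/(s^2 + 2*s - 35)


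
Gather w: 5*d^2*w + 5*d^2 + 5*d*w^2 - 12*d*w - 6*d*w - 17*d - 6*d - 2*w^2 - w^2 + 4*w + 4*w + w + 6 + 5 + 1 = 5*d^2 - 23*d + w^2*(5*d - 3) + w*(5*d^2 - 18*d + 9) + 12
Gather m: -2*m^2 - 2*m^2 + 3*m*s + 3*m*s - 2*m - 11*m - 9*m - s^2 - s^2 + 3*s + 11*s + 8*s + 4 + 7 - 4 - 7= -4*m^2 + m*(6*s - 22) - 2*s^2 + 22*s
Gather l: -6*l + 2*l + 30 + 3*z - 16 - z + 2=-4*l + 2*z + 16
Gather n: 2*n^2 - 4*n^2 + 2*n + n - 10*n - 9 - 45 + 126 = -2*n^2 - 7*n + 72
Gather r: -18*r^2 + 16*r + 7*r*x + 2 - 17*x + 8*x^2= -18*r^2 + r*(7*x + 16) + 8*x^2 - 17*x + 2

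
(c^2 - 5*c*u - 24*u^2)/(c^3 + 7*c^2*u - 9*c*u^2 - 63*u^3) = (-c + 8*u)/(-c^2 - 4*c*u + 21*u^2)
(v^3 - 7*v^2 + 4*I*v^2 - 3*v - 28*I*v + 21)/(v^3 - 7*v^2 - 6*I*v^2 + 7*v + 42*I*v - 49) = (v + 3*I)/(v - 7*I)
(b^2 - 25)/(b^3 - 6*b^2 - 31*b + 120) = (b - 5)/(b^2 - 11*b + 24)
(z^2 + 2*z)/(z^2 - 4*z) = (z + 2)/(z - 4)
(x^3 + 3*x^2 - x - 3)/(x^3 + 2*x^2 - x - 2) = (x + 3)/(x + 2)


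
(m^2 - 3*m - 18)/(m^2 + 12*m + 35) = (m^2 - 3*m - 18)/(m^2 + 12*m + 35)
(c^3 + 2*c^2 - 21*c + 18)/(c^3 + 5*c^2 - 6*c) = (c - 3)/c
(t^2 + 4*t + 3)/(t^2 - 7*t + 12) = (t^2 + 4*t + 3)/(t^2 - 7*t + 12)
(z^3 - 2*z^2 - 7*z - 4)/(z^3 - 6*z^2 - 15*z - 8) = (z - 4)/(z - 8)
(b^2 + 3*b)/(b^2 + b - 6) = b/(b - 2)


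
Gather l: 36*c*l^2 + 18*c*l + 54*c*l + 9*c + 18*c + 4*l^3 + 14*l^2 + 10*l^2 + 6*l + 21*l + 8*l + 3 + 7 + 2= 27*c + 4*l^3 + l^2*(36*c + 24) + l*(72*c + 35) + 12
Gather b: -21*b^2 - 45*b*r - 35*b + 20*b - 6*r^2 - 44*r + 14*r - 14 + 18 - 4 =-21*b^2 + b*(-45*r - 15) - 6*r^2 - 30*r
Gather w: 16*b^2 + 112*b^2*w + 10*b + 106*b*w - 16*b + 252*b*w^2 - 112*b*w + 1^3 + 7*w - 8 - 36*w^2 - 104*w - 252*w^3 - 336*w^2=16*b^2 - 6*b - 252*w^3 + w^2*(252*b - 372) + w*(112*b^2 - 6*b - 97) - 7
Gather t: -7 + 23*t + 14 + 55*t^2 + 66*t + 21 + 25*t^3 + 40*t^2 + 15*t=25*t^3 + 95*t^2 + 104*t + 28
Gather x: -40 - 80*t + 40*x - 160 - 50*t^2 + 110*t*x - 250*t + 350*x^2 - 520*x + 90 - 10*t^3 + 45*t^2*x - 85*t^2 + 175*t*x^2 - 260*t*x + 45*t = -10*t^3 - 135*t^2 - 285*t + x^2*(175*t + 350) + x*(45*t^2 - 150*t - 480) - 110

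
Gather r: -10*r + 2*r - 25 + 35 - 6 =4 - 8*r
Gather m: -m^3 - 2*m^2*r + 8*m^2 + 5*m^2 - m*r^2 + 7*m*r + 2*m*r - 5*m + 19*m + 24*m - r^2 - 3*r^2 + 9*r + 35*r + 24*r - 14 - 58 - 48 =-m^3 + m^2*(13 - 2*r) + m*(-r^2 + 9*r + 38) - 4*r^2 + 68*r - 120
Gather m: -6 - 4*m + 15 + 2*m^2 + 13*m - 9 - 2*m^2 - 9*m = 0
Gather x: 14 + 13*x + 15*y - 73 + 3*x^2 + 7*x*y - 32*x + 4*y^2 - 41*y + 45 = 3*x^2 + x*(7*y - 19) + 4*y^2 - 26*y - 14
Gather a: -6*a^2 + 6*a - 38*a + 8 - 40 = -6*a^2 - 32*a - 32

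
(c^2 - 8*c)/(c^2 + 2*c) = (c - 8)/(c + 2)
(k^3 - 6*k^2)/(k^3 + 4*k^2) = (k - 6)/(k + 4)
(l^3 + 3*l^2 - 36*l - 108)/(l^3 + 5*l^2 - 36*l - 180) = (l + 3)/(l + 5)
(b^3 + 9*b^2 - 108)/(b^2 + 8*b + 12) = (b^2 + 3*b - 18)/(b + 2)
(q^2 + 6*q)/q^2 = (q + 6)/q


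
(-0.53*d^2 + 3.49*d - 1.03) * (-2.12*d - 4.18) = 1.1236*d^3 - 5.1834*d^2 - 12.4046*d + 4.3054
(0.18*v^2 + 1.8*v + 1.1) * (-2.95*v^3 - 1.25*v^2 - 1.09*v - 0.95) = -0.531*v^5 - 5.535*v^4 - 5.6912*v^3 - 3.508*v^2 - 2.909*v - 1.045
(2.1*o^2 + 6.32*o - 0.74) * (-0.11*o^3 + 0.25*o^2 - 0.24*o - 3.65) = -0.231*o^5 - 0.1702*o^4 + 1.1574*o^3 - 9.3668*o^2 - 22.8904*o + 2.701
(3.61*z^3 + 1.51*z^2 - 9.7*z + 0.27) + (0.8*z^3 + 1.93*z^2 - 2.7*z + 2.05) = 4.41*z^3 + 3.44*z^2 - 12.4*z + 2.32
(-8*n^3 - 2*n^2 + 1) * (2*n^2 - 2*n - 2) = -16*n^5 + 12*n^4 + 20*n^3 + 6*n^2 - 2*n - 2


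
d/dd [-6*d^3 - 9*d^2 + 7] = 18*d*(-d - 1)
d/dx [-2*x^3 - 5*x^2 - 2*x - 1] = -6*x^2 - 10*x - 2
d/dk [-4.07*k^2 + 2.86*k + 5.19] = 2.86 - 8.14*k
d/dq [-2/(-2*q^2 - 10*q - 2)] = (-2*q - 5)/(q^2 + 5*q + 1)^2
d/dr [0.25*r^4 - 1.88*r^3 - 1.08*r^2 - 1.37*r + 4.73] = 1.0*r^3 - 5.64*r^2 - 2.16*r - 1.37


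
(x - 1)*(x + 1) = x^2 - 1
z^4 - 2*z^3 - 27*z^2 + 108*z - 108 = (z - 3)^2*(z - 2)*(z + 6)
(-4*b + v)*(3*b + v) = -12*b^2 - b*v + v^2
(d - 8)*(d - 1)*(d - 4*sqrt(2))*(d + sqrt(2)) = d^4 - 9*d^3 - 3*sqrt(2)*d^3 + 27*sqrt(2)*d^2 - 24*sqrt(2)*d + 72*d - 64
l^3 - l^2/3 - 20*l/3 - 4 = (l - 3)*(l + 2/3)*(l + 2)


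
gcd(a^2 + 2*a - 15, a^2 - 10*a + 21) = a - 3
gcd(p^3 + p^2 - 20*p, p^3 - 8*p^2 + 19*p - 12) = p - 4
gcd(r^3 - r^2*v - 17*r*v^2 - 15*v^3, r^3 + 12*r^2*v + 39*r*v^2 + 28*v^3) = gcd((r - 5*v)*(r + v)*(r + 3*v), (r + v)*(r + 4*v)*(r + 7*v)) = r + v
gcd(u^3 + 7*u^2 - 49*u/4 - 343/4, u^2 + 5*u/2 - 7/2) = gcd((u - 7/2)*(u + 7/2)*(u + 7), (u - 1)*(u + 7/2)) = u + 7/2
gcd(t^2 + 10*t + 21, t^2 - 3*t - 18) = t + 3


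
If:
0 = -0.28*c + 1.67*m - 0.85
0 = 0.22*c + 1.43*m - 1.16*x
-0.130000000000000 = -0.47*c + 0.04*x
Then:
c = 0.34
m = 0.57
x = 0.76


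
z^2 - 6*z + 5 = (z - 5)*(z - 1)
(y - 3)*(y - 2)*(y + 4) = y^3 - y^2 - 14*y + 24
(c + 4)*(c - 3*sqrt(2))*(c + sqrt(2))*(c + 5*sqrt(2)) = c^4 + 4*c^3 + 3*sqrt(2)*c^3 - 26*c^2 + 12*sqrt(2)*c^2 - 104*c - 30*sqrt(2)*c - 120*sqrt(2)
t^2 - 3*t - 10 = (t - 5)*(t + 2)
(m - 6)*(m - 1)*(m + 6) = m^3 - m^2 - 36*m + 36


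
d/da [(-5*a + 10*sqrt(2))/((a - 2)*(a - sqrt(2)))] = 5*((a - 2)*(a - 2*sqrt(2)) - (a - 2)*(a - sqrt(2)) + (a - 2*sqrt(2))*(a - sqrt(2)))/((a - 2)^2*(a - sqrt(2))^2)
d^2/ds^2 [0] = 0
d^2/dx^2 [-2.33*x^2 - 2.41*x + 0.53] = -4.66000000000000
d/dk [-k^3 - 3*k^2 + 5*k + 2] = -3*k^2 - 6*k + 5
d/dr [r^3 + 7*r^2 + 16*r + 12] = 3*r^2 + 14*r + 16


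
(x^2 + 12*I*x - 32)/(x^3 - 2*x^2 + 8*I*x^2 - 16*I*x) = (x + 4*I)/(x*(x - 2))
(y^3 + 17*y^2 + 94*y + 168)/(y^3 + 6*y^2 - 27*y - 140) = (y + 6)/(y - 5)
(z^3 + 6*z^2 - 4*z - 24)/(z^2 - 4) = z + 6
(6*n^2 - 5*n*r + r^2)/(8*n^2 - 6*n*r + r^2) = (-3*n + r)/(-4*n + r)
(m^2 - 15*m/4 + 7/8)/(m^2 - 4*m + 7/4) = (4*m - 1)/(2*(2*m - 1))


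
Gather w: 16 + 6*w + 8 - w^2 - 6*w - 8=16 - w^2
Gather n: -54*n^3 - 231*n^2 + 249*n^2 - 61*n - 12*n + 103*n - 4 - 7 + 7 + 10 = -54*n^3 + 18*n^2 + 30*n + 6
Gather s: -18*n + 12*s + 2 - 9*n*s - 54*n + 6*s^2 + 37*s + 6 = -72*n + 6*s^2 + s*(49 - 9*n) + 8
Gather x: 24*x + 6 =24*x + 6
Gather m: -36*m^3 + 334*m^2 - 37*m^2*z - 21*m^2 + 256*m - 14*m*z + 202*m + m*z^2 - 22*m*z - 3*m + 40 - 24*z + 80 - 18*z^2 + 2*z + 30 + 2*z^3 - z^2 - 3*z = -36*m^3 + m^2*(313 - 37*z) + m*(z^2 - 36*z + 455) + 2*z^3 - 19*z^2 - 25*z + 150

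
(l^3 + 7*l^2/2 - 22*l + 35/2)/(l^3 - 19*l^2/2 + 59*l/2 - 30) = (l^2 + 6*l - 7)/(l^2 - 7*l + 12)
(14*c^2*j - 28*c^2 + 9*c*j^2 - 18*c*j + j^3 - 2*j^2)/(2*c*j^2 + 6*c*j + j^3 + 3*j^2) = (7*c*j - 14*c + j^2 - 2*j)/(j*(j + 3))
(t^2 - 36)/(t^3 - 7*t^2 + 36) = (t + 6)/(t^2 - t - 6)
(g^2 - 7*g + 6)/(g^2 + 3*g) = (g^2 - 7*g + 6)/(g*(g + 3))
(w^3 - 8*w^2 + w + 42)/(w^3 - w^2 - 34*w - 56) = (w - 3)/(w + 4)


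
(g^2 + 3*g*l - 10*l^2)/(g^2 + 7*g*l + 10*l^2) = (g - 2*l)/(g + 2*l)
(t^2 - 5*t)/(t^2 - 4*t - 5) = t/(t + 1)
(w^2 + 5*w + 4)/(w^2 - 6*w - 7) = (w + 4)/(w - 7)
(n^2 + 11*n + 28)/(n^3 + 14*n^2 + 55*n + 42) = (n + 4)/(n^2 + 7*n + 6)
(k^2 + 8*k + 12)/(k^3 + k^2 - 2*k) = (k + 6)/(k*(k - 1))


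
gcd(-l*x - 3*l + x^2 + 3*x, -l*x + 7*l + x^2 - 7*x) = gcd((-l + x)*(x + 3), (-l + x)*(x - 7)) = -l + x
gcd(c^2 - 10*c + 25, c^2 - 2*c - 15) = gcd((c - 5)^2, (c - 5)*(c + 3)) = c - 5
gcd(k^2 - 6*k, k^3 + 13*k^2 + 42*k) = k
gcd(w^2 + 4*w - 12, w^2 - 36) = w + 6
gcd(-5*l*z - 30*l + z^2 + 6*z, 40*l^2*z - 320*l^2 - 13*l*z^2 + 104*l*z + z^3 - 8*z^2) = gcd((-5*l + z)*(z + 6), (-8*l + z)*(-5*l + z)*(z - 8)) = -5*l + z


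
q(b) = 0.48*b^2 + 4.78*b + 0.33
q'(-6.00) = -0.98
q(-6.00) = -11.07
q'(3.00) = 7.66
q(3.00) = 18.99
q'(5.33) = 9.90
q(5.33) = 39.44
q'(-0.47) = 4.33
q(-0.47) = -1.81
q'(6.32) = 10.85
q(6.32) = 49.71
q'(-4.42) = 0.54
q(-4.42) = -11.42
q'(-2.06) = 2.80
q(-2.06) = -7.48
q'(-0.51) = 4.29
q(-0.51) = -1.98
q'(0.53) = 5.29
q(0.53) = 3.00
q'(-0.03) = 4.75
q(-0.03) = 0.19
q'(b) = 0.96*b + 4.78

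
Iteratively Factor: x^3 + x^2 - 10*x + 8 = (x - 2)*(x^2 + 3*x - 4) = (x - 2)*(x - 1)*(x + 4)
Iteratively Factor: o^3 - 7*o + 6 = (o + 3)*(o^2 - 3*o + 2) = (o - 1)*(o + 3)*(o - 2)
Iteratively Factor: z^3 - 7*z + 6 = (z - 2)*(z^2 + 2*z - 3) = (z - 2)*(z - 1)*(z + 3)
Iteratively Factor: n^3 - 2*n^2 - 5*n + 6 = (n - 3)*(n^2 + n - 2) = (n - 3)*(n - 1)*(n + 2)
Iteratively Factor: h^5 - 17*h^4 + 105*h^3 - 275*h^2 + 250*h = (h - 5)*(h^4 - 12*h^3 + 45*h^2 - 50*h) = (h - 5)^2*(h^3 - 7*h^2 + 10*h) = (h - 5)^3*(h^2 - 2*h) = h*(h - 5)^3*(h - 2)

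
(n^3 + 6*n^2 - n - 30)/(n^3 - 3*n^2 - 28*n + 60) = (n + 3)/(n - 6)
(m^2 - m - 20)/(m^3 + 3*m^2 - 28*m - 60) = (m + 4)/(m^2 + 8*m + 12)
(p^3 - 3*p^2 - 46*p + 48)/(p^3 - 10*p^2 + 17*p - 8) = (p + 6)/(p - 1)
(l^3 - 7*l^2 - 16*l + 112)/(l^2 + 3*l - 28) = (l^2 - 3*l - 28)/(l + 7)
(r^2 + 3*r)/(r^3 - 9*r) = 1/(r - 3)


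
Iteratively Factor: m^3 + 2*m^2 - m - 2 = (m - 1)*(m^2 + 3*m + 2) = (m - 1)*(m + 1)*(m + 2)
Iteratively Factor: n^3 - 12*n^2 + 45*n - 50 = (n - 5)*(n^2 - 7*n + 10) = (n - 5)^2*(n - 2)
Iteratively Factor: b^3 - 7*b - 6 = (b - 3)*(b^2 + 3*b + 2) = (b - 3)*(b + 2)*(b + 1)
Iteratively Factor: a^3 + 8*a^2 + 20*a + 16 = (a + 2)*(a^2 + 6*a + 8) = (a + 2)*(a + 4)*(a + 2)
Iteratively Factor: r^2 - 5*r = (r)*(r - 5)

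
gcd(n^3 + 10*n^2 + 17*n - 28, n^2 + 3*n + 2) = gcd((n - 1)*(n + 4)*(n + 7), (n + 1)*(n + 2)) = 1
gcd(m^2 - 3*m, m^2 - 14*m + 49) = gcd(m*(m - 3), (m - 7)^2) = 1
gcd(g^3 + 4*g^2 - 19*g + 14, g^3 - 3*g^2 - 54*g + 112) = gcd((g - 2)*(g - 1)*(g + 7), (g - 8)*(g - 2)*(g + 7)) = g^2 + 5*g - 14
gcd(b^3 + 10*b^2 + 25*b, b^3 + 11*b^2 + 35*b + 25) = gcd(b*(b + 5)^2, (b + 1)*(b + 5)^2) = b^2 + 10*b + 25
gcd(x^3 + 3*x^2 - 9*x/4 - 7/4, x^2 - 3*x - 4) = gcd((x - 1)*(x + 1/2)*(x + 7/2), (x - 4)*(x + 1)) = 1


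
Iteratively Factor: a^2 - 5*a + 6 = (a - 2)*(a - 3)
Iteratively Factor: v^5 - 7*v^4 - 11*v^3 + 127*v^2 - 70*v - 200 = (v - 5)*(v^4 - 2*v^3 - 21*v^2 + 22*v + 40) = (v - 5)*(v + 1)*(v^3 - 3*v^2 - 18*v + 40) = (v - 5)*(v - 2)*(v + 1)*(v^2 - v - 20) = (v - 5)^2*(v - 2)*(v + 1)*(v + 4)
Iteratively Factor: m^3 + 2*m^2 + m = (m + 1)*(m^2 + m) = m*(m + 1)*(m + 1)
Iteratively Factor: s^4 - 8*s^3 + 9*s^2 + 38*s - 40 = (s - 5)*(s^3 - 3*s^2 - 6*s + 8) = (s - 5)*(s - 1)*(s^2 - 2*s - 8) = (s - 5)*(s - 4)*(s - 1)*(s + 2)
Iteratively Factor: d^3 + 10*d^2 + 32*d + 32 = (d + 4)*(d^2 + 6*d + 8) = (d + 2)*(d + 4)*(d + 4)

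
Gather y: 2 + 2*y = 2*y + 2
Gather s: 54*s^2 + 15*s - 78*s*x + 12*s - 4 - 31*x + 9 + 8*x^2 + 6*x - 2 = 54*s^2 + s*(27 - 78*x) + 8*x^2 - 25*x + 3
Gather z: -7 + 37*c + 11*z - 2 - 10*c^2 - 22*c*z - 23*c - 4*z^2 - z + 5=-10*c^2 + 14*c - 4*z^2 + z*(10 - 22*c) - 4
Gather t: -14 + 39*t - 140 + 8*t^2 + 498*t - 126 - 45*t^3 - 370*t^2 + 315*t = -45*t^3 - 362*t^2 + 852*t - 280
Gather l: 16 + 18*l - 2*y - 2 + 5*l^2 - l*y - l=5*l^2 + l*(17 - y) - 2*y + 14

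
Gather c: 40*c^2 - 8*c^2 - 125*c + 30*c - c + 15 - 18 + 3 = 32*c^2 - 96*c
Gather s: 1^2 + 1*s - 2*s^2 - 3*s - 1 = -2*s^2 - 2*s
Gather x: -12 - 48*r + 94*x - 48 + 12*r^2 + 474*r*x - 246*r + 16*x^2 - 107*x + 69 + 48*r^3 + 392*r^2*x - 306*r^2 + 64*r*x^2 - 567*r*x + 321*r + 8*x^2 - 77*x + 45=48*r^3 - 294*r^2 + 27*r + x^2*(64*r + 24) + x*(392*r^2 - 93*r - 90) + 54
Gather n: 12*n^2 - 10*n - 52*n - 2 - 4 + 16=12*n^2 - 62*n + 10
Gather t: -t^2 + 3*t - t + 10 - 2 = -t^2 + 2*t + 8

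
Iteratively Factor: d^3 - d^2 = (d)*(d^2 - d) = d^2*(d - 1)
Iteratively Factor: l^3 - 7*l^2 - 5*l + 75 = (l - 5)*(l^2 - 2*l - 15) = (l - 5)*(l + 3)*(l - 5)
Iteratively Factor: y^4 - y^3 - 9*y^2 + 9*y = (y - 1)*(y^3 - 9*y) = y*(y - 1)*(y^2 - 9) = y*(y - 1)*(y + 3)*(y - 3)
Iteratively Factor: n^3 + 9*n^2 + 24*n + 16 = (n + 4)*(n^2 + 5*n + 4) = (n + 1)*(n + 4)*(n + 4)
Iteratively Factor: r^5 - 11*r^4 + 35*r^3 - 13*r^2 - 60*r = (r - 3)*(r^4 - 8*r^3 + 11*r^2 + 20*r) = r*(r - 3)*(r^3 - 8*r^2 + 11*r + 20) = r*(r - 4)*(r - 3)*(r^2 - 4*r - 5) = r*(r - 4)*(r - 3)*(r + 1)*(r - 5)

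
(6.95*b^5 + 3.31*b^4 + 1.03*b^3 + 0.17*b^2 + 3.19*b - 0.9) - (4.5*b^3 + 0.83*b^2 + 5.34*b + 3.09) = 6.95*b^5 + 3.31*b^4 - 3.47*b^3 - 0.66*b^2 - 2.15*b - 3.99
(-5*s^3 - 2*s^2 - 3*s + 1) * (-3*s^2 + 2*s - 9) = 15*s^5 - 4*s^4 + 50*s^3 + 9*s^2 + 29*s - 9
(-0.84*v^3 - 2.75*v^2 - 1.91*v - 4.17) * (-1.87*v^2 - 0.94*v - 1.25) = 1.5708*v^5 + 5.9321*v^4 + 7.2067*v^3 + 13.0308*v^2 + 6.3073*v + 5.2125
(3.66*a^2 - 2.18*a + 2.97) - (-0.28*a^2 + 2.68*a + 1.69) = 3.94*a^2 - 4.86*a + 1.28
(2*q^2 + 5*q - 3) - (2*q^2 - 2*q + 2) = 7*q - 5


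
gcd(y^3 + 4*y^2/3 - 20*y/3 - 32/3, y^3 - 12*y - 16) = y^2 + 4*y + 4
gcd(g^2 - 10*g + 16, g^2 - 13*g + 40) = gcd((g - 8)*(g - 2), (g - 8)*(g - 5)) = g - 8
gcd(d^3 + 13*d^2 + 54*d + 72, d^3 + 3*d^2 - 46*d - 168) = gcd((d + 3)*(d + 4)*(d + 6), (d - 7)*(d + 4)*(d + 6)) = d^2 + 10*d + 24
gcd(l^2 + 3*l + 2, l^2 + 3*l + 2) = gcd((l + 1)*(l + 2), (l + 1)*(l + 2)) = l^2 + 3*l + 2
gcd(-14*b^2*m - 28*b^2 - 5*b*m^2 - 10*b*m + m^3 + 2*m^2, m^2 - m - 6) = m + 2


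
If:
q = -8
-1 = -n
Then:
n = 1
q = -8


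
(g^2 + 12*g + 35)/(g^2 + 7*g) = (g + 5)/g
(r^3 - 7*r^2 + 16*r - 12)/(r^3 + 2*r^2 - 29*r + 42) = (r - 2)/(r + 7)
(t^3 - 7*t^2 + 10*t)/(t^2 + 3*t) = (t^2 - 7*t + 10)/(t + 3)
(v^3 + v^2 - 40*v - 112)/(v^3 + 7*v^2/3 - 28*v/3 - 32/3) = 3*(v^2 - 3*v - 28)/(3*v^2 - 5*v - 8)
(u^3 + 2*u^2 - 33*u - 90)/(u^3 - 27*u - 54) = (u + 5)/(u + 3)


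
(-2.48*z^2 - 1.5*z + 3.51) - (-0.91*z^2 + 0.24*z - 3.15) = -1.57*z^2 - 1.74*z + 6.66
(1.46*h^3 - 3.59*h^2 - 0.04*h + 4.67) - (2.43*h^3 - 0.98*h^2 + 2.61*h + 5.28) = -0.97*h^3 - 2.61*h^2 - 2.65*h - 0.61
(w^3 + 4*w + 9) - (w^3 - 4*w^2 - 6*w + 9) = 4*w^2 + 10*w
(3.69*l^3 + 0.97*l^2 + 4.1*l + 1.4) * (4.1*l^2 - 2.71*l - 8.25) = 15.129*l^5 - 6.0229*l^4 - 16.2612*l^3 - 13.3735*l^2 - 37.619*l - 11.55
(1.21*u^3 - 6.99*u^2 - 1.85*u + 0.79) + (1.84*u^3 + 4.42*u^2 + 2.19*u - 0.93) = 3.05*u^3 - 2.57*u^2 + 0.34*u - 0.14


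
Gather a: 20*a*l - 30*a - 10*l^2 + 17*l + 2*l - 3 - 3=a*(20*l - 30) - 10*l^2 + 19*l - 6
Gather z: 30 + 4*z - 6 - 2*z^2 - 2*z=-2*z^2 + 2*z + 24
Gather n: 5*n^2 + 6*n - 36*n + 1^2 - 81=5*n^2 - 30*n - 80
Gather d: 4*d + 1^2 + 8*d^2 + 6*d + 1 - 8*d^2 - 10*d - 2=0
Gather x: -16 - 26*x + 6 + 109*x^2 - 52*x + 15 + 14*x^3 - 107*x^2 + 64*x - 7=14*x^3 + 2*x^2 - 14*x - 2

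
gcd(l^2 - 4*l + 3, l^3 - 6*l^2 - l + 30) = l - 3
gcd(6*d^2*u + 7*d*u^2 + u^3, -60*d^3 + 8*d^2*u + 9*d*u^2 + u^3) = 6*d + u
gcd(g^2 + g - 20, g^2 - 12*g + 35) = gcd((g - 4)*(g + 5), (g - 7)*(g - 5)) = 1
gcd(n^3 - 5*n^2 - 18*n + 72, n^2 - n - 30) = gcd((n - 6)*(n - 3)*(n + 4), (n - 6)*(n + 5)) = n - 6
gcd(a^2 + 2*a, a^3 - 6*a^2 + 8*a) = a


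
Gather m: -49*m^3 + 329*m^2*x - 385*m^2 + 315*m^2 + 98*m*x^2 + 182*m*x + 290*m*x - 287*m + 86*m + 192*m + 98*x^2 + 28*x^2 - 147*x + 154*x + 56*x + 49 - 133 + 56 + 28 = -49*m^3 + m^2*(329*x - 70) + m*(98*x^2 + 472*x - 9) + 126*x^2 + 63*x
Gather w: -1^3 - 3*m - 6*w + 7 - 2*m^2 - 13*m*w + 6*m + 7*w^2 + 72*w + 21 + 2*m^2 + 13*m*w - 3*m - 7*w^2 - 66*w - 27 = 0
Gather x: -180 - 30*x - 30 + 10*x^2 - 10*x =10*x^2 - 40*x - 210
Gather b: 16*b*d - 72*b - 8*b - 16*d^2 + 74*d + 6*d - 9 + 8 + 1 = b*(16*d - 80) - 16*d^2 + 80*d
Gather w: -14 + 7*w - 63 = 7*w - 77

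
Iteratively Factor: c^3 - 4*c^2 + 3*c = (c)*(c^2 - 4*c + 3) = c*(c - 3)*(c - 1)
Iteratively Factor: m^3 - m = (m)*(m^2 - 1) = m*(m + 1)*(m - 1)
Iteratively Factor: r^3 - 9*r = (r)*(r^2 - 9) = r*(r - 3)*(r + 3)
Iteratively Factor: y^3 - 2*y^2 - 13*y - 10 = (y + 2)*(y^2 - 4*y - 5) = (y - 5)*(y + 2)*(y + 1)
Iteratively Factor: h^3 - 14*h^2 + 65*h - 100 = (h - 4)*(h^2 - 10*h + 25) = (h - 5)*(h - 4)*(h - 5)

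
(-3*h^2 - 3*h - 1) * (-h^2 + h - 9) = 3*h^4 + 25*h^2 + 26*h + 9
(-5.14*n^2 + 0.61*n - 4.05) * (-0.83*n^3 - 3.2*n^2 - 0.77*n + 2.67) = 4.2662*n^5 + 15.9417*n^4 + 5.3673*n^3 - 1.2335*n^2 + 4.7472*n - 10.8135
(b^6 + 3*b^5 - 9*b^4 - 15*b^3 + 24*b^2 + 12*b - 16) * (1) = b^6 + 3*b^5 - 9*b^4 - 15*b^3 + 24*b^2 + 12*b - 16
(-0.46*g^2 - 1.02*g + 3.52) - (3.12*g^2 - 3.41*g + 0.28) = -3.58*g^2 + 2.39*g + 3.24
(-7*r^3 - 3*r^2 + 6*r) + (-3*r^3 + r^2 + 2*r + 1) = -10*r^3 - 2*r^2 + 8*r + 1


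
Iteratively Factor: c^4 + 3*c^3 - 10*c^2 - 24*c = (c + 4)*(c^3 - c^2 - 6*c) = c*(c + 4)*(c^2 - c - 6) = c*(c - 3)*(c + 4)*(c + 2)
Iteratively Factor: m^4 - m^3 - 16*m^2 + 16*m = (m - 4)*(m^3 + 3*m^2 - 4*m) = (m - 4)*(m + 4)*(m^2 - m) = (m - 4)*(m - 1)*(m + 4)*(m)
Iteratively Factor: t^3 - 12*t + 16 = (t + 4)*(t^2 - 4*t + 4) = (t - 2)*(t + 4)*(t - 2)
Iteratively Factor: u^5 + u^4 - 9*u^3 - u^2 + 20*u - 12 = (u - 1)*(u^4 + 2*u^3 - 7*u^2 - 8*u + 12) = (u - 1)*(u + 3)*(u^3 - u^2 - 4*u + 4) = (u - 1)^2*(u + 3)*(u^2 - 4) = (u - 2)*(u - 1)^2*(u + 3)*(u + 2)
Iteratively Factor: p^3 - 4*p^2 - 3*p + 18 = (p + 2)*(p^2 - 6*p + 9) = (p - 3)*(p + 2)*(p - 3)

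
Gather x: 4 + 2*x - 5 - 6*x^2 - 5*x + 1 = -6*x^2 - 3*x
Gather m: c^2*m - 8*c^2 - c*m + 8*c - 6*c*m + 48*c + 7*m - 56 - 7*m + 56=-8*c^2 + 56*c + m*(c^2 - 7*c)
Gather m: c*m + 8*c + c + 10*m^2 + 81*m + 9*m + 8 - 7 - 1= 9*c + 10*m^2 + m*(c + 90)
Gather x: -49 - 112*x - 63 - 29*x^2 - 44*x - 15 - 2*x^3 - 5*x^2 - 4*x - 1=-2*x^3 - 34*x^2 - 160*x - 128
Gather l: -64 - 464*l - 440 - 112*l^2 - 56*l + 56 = -112*l^2 - 520*l - 448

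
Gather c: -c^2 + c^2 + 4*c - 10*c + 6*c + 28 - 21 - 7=0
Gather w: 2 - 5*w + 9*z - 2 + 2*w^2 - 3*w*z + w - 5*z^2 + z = 2*w^2 + w*(-3*z - 4) - 5*z^2 + 10*z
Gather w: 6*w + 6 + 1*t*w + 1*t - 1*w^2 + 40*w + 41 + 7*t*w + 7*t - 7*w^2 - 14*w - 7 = 8*t - 8*w^2 + w*(8*t + 32) + 40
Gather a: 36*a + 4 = 36*a + 4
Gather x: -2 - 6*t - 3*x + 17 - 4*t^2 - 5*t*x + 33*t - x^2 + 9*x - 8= -4*t^2 + 27*t - x^2 + x*(6 - 5*t) + 7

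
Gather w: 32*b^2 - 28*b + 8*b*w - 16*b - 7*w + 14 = 32*b^2 - 44*b + w*(8*b - 7) + 14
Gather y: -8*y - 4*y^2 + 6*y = -4*y^2 - 2*y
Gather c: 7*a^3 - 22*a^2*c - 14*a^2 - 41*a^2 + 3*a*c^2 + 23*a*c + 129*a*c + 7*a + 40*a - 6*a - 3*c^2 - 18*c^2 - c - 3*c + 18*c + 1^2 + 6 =7*a^3 - 55*a^2 + 41*a + c^2*(3*a - 21) + c*(-22*a^2 + 152*a + 14) + 7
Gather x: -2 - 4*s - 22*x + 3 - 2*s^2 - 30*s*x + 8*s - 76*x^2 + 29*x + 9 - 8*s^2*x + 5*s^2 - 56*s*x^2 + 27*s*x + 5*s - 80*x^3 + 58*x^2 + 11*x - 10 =3*s^2 + 9*s - 80*x^3 + x^2*(-56*s - 18) + x*(-8*s^2 - 3*s + 18)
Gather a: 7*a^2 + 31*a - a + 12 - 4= 7*a^2 + 30*a + 8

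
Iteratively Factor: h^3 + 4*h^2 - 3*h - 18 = (h + 3)*(h^2 + h - 6) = (h + 3)^2*(h - 2)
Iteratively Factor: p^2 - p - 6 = (p - 3)*(p + 2)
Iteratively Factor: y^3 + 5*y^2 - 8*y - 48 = (y + 4)*(y^2 + y - 12) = (y + 4)^2*(y - 3)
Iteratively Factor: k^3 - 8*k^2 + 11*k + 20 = (k - 5)*(k^2 - 3*k - 4) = (k - 5)*(k + 1)*(k - 4)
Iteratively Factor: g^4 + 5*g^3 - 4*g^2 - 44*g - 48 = (g + 4)*(g^3 + g^2 - 8*g - 12) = (g + 2)*(g + 4)*(g^2 - g - 6) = (g + 2)^2*(g + 4)*(g - 3)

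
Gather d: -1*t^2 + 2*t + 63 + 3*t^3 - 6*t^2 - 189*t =3*t^3 - 7*t^2 - 187*t + 63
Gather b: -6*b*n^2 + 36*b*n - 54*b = b*(-6*n^2 + 36*n - 54)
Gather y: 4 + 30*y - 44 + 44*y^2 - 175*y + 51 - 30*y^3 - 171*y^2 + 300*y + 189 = -30*y^3 - 127*y^2 + 155*y + 200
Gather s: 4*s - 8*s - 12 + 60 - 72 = -4*s - 24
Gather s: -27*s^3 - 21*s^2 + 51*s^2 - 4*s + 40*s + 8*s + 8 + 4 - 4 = -27*s^3 + 30*s^2 + 44*s + 8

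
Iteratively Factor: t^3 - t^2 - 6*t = (t)*(t^2 - t - 6) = t*(t - 3)*(t + 2)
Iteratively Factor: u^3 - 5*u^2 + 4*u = (u - 4)*(u^2 - u) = (u - 4)*(u - 1)*(u)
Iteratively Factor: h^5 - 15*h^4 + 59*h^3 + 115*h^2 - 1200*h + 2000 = (h - 5)*(h^4 - 10*h^3 + 9*h^2 + 160*h - 400) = (h - 5)*(h + 4)*(h^3 - 14*h^2 + 65*h - 100) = (h - 5)^2*(h + 4)*(h^2 - 9*h + 20) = (h - 5)^2*(h - 4)*(h + 4)*(h - 5)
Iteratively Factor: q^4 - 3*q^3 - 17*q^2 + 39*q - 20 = (q - 5)*(q^3 + 2*q^2 - 7*q + 4) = (q - 5)*(q + 4)*(q^2 - 2*q + 1) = (q - 5)*(q - 1)*(q + 4)*(q - 1)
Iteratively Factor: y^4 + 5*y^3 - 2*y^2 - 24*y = (y - 2)*(y^3 + 7*y^2 + 12*y) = (y - 2)*(y + 3)*(y^2 + 4*y) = y*(y - 2)*(y + 3)*(y + 4)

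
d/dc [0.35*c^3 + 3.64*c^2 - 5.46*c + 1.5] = 1.05*c^2 + 7.28*c - 5.46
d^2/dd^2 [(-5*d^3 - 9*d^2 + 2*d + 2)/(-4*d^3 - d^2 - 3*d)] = 4*(62*d^6 - 138*d^5 - 270*d^4 - 12*d^3 - 39*d^2 - 9*d - 9)/(d^3*(64*d^6 + 48*d^5 + 156*d^4 + 73*d^3 + 117*d^2 + 27*d + 27))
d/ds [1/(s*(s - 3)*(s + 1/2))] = 2*(-6*s^2 + 10*s + 3)/(s^2*(4*s^4 - 20*s^3 + 13*s^2 + 30*s + 9))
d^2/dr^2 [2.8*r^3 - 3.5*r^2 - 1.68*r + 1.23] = 16.8*r - 7.0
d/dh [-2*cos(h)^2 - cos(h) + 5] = (4*cos(h) + 1)*sin(h)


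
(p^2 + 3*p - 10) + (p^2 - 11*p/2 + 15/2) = 2*p^2 - 5*p/2 - 5/2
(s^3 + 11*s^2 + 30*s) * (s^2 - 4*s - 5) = s^5 + 7*s^4 - 19*s^3 - 175*s^2 - 150*s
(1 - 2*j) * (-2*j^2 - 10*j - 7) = 4*j^3 + 18*j^2 + 4*j - 7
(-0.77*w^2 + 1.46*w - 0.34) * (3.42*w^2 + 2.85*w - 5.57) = -2.6334*w^4 + 2.7987*w^3 + 7.2871*w^2 - 9.1012*w + 1.8938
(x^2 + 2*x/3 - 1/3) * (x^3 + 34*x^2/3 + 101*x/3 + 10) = x^5 + 12*x^4 + 368*x^3/9 + 86*x^2/3 - 41*x/9 - 10/3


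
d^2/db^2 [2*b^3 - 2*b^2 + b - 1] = 12*b - 4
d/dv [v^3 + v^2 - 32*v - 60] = 3*v^2 + 2*v - 32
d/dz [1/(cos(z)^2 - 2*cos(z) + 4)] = 2*(cos(z) - 1)*sin(z)/(cos(z)^2 - 2*cos(z) + 4)^2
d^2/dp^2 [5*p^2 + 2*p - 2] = 10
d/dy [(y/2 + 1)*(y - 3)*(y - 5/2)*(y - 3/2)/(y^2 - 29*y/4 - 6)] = (32*y^5 - 428*y^4 + 776*y^3 + 913*y^2 + 384*y - 4554)/(2*(16*y^4 - 232*y^3 + 649*y^2 + 1392*y + 576))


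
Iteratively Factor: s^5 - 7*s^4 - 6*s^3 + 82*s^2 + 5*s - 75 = (s + 1)*(s^4 - 8*s^3 + 2*s^2 + 80*s - 75) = (s - 5)*(s + 1)*(s^3 - 3*s^2 - 13*s + 15) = (s - 5)*(s + 1)*(s + 3)*(s^2 - 6*s + 5) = (s - 5)*(s - 1)*(s + 1)*(s + 3)*(s - 5)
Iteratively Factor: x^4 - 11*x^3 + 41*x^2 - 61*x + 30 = (x - 1)*(x^3 - 10*x^2 + 31*x - 30) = (x - 2)*(x - 1)*(x^2 - 8*x + 15) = (x - 3)*(x - 2)*(x - 1)*(x - 5)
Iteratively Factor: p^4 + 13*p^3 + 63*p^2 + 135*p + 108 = (p + 3)*(p^3 + 10*p^2 + 33*p + 36) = (p + 3)*(p + 4)*(p^2 + 6*p + 9) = (p + 3)^2*(p + 4)*(p + 3)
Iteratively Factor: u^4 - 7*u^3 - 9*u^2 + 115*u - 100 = (u - 5)*(u^3 - 2*u^2 - 19*u + 20) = (u - 5)*(u - 1)*(u^2 - u - 20) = (u - 5)^2*(u - 1)*(u + 4)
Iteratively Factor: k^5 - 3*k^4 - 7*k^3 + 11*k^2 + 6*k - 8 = (k + 2)*(k^4 - 5*k^3 + 3*k^2 + 5*k - 4) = (k - 1)*(k + 2)*(k^3 - 4*k^2 - k + 4) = (k - 1)*(k + 1)*(k + 2)*(k^2 - 5*k + 4) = (k - 4)*(k - 1)*(k + 1)*(k + 2)*(k - 1)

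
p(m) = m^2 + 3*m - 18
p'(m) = 2*m + 3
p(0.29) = -17.05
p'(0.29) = 3.58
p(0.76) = -15.14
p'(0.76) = 4.52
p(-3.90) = -14.49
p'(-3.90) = -4.80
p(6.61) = 45.52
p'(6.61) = 16.22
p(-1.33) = -20.22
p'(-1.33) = 0.34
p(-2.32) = -19.58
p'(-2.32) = -1.64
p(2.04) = -7.72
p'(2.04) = 7.08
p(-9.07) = 37.05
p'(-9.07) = -15.14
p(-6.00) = 0.00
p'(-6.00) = -9.00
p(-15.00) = 162.00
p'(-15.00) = -27.00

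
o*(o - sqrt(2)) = o^2 - sqrt(2)*o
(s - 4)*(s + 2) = s^2 - 2*s - 8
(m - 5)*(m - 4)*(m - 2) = m^3 - 11*m^2 + 38*m - 40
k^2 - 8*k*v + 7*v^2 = (k - 7*v)*(k - v)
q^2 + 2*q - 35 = (q - 5)*(q + 7)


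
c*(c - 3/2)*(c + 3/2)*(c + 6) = c^4 + 6*c^3 - 9*c^2/4 - 27*c/2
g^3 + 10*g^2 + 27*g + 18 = (g + 1)*(g + 3)*(g + 6)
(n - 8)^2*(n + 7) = n^3 - 9*n^2 - 48*n + 448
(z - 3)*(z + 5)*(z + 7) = z^3 + 9*z^2 - z - 105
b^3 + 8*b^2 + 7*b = b*(b + 1)*(b + 7)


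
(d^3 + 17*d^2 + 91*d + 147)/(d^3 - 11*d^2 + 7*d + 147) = (d^2 + 14*d + 49)/(d^2 - 14*d + 49)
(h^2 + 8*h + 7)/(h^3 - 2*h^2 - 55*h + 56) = (h + 1)/(h^2 - 9*h + 8)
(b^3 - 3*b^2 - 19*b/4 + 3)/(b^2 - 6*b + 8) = (b^2 + b - 3/4)/(b - 2)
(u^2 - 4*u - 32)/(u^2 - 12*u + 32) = (u + 4)/(u - 4)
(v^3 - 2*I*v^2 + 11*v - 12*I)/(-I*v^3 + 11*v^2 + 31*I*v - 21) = (I*v^2 + 5*v - 4*I)/(v^2 + 8*I*v - 7)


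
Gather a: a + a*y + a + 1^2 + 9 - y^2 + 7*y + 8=a*(y + 2) - y^2 + 7*y + 18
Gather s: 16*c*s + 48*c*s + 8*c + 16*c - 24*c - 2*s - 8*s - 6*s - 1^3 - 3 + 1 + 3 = s*(64*c - 16)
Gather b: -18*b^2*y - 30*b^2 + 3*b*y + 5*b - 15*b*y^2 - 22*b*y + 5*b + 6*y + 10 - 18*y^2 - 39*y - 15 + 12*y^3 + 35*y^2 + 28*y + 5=b^2*(-18*y - 30) + b*(-15*y^2 - 19*y + 10) + 12*y^3 + 17*y^2 - 5*y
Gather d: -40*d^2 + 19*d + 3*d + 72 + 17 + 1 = -40*d^2 + 22*d + 90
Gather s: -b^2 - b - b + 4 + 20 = -b^2 - 2*b + 24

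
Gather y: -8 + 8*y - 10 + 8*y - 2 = 16*y - 20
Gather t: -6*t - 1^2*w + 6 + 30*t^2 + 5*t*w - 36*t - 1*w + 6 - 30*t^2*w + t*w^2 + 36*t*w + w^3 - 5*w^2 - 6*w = t^2*(30 - 30*w) + t*(w^2 + 41*w - 42) + w^3 - 5*w^2 - 8*w + 12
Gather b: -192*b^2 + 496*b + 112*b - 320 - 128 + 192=-192*b^2 + 608*b - 256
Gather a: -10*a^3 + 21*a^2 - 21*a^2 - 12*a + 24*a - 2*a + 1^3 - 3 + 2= -10*a^3 + 10*a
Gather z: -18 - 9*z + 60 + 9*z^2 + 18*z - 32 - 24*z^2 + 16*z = -15*z^2 + 25*z + 10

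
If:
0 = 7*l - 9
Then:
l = 9/7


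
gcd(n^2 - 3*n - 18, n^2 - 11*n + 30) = n - 6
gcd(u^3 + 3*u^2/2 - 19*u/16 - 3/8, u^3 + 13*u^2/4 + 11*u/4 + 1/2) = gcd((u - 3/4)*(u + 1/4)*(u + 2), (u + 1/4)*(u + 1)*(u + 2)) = u^2 + 9*u/4 + 1/2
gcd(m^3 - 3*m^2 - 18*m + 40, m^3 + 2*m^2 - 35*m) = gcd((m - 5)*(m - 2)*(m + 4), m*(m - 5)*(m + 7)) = m - 5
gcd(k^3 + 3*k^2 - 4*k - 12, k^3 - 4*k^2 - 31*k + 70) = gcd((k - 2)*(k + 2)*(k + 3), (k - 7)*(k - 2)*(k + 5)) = k - 2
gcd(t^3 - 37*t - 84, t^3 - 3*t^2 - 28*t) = t^2 - 3*t - 28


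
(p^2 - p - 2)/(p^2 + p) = (p - 2)/p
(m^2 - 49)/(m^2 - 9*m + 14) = (m + 7)/(m - 2)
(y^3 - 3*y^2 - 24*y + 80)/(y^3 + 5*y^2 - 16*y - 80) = (y - 4)/(y + 4)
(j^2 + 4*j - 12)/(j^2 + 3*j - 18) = (j - 2)/(j - 3)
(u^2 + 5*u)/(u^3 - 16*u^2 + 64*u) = (u + 5)/(u^2 - 16*u + 64)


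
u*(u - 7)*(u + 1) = u^3 - 6*u^2 - 7*u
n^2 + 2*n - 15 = (n - 3)*(n + 5)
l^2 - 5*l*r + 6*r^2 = (l - 3*r)*(l - 2*r)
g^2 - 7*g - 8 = (g - 8)*(g + 1)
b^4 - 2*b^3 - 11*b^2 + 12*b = b*(b - 4)*(b - 1)*(b + 3)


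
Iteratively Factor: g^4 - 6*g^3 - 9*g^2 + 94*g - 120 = (g - 2)*(g^3 - 4*g^2 - 17*g + 60) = (g - 5)*(g - 2)*(g^2 + g - 12) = (g - 5)*(g - 2)*(g + 4)*(g - 3)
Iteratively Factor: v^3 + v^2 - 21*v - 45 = (v - 5)*(v^2 + 6*v + 9) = (v - 5)*(v + 3)*(v + 3)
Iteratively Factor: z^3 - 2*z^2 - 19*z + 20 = (z - 1)*(z^2 - z - 20) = (z - 1)*(z + 4)*(z - 5)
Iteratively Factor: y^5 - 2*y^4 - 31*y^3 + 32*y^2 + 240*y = (y + 4)*(y^4 - 6*y^3 - 7*y^2 + 60*y) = (y - 4)*(y + 4)*(y^3 - 2*y^2 - 15*y) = (y - 4)*(y + 3)*(y + 4)*(y^2 - 5*y) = (y - 5)*(y - 4)*(y + 3)*(y + 4)*(y)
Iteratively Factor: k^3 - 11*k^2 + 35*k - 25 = (k - 5)*(k^2 - 6*k + 5) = (k - 5)*(k - 1)*(k - 5)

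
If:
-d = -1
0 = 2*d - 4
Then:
No Solution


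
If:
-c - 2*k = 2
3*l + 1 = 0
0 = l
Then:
No Solution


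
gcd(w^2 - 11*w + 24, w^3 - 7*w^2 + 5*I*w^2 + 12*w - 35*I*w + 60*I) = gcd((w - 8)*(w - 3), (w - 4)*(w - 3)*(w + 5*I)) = w - 3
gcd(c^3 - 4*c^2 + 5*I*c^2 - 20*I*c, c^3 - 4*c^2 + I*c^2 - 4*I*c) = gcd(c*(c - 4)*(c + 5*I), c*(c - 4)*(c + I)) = c^2 - 4*c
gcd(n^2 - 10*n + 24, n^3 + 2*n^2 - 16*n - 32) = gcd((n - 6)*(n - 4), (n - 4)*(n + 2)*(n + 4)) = n - 4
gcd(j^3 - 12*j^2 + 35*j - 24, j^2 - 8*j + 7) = j - 1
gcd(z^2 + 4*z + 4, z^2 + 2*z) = z + 2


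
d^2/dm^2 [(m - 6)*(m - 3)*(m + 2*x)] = 6*m + 4*x - 18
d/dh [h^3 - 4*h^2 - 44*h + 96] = 3*h^2 - 8*h - 44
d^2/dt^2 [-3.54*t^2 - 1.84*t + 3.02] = -7.08000000000000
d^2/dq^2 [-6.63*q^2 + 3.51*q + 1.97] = -13.2600000000000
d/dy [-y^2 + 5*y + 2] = 5 - 2*y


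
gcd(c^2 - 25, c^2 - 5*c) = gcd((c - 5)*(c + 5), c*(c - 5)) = c - 5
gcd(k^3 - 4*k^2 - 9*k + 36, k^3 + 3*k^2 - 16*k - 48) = k^2 - k - 12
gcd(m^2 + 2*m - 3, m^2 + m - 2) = m - 1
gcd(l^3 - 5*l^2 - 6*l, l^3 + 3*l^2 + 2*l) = l^2 + l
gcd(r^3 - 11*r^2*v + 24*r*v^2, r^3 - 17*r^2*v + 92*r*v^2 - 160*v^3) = r - 8*v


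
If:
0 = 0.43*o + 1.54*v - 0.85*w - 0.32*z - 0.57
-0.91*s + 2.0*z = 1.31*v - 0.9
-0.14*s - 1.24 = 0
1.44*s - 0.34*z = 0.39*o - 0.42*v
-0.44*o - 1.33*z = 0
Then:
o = -20.18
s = -8.86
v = 17.03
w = 17.47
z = 6.68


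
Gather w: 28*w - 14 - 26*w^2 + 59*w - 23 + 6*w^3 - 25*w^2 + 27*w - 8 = 6*w^3 - 51*w^2 + 114*w - 45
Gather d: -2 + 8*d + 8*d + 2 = 16*d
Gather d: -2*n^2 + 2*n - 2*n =-2*n^2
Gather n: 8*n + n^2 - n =n^2 + 7*n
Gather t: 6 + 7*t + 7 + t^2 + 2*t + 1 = t^2 + 9*t + 14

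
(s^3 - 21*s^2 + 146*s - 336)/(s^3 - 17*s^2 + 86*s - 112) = (s - 6)/(s - 2)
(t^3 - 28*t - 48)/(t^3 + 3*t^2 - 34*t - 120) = (t + 2)/(t + 5)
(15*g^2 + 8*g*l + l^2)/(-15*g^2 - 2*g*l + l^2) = (-5*g - l)/(5*g - l)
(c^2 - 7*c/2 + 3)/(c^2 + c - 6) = (c - 3/2)/(c + 3)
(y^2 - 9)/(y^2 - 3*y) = (y + 3)/y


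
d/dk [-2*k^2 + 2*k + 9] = 2 - 4*k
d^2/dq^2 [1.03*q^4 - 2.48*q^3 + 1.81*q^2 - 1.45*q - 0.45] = 12.36*q^2 - 14.88*q + 3.62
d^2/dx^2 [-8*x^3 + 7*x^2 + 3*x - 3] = 14 - 48*x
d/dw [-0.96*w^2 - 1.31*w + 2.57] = -1.92*w - 1.31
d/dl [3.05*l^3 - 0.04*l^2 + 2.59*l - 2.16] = 9.15*l^2 - 0.08*l + 2.59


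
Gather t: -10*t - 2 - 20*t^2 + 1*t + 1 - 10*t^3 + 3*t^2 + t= -10*t^3 - 17*t^2 - 8*t - 1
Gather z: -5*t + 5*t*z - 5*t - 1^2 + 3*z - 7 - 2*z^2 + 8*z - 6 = -10*t - 2*z^2 + z*(5*t + 11) - 14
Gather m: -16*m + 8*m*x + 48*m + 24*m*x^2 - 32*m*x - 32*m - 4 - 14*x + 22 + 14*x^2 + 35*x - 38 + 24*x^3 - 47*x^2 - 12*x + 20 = m*(24*x^2 - 24*x) + 24*x^3 - 33*x^2 + 9*x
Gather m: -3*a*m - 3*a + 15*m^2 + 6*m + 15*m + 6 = -3*a + 15*m^2 + m*(21 - 3*a) + 6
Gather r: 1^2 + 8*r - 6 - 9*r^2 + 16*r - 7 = -9*r^2 + 24*r - 12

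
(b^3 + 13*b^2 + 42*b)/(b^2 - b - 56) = b*(b + 6)/(b - 8)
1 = 1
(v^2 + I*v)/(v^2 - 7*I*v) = (v + I)/(v - 7*I)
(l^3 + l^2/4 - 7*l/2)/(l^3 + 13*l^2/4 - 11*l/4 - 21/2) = l/(l + 3)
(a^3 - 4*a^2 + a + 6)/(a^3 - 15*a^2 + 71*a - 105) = (a^2 - a - 2)/(a^2 - 12*a + 35)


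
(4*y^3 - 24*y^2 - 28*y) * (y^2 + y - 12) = 4*y^5 - 20*y^4 - 100*y^3 + 260*y^2 + 336*y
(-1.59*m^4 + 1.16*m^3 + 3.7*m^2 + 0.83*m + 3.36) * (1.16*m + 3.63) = -1.8444*m^5 - 4.4261*m^4 + 8.5028*m^3 + 14.3938*m^2 + 6.9105*m + 12.1968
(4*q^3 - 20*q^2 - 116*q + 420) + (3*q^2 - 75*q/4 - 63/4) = 4*q^3 - 17*q^2 - 539*q/4 + 1617/4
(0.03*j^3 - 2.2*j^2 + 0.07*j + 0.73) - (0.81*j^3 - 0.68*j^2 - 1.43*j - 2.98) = -0.78*j^3 - 1.52*j^2 + 1.5*j + 3.71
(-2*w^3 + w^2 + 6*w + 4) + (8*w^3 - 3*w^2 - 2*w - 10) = 6*w^3 - 2*w^2 + 4*w - 6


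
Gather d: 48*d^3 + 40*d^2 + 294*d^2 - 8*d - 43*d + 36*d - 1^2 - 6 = 48*d^3 + 334*d^2 - 15*d - 7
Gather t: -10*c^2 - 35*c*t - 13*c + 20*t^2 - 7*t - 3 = -10*c^2 - 13*c + 20*t^2 + t*(-35*c - 7) - 3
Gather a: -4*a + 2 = 2 - 4*a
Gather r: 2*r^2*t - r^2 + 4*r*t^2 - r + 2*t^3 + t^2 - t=r^2*(2*t - 1) + r*(4*t^2 - 1) + 2*t^3 + t^2 - t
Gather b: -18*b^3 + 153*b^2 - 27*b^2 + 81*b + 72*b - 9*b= -18*b^3 + 126*b^2 + 144*b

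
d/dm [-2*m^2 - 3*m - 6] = -4*m - 3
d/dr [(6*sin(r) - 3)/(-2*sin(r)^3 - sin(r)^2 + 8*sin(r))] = 6*(2*sin(r) - sin(3*r) + cos(2*r) + 3)*cos(r)/((sin(r) - cos(2*r) - 7)^2*sin(r)^2)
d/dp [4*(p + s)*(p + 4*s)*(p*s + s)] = 4*s*(3*p^2 + 10*p*s + 2*p + 4*s^2 + 5*s)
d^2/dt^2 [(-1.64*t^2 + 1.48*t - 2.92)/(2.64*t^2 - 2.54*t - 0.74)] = (-1.36435199999994*t^3 - 141.330816*t^2 + 134.83008*t - 56.446112)/(18.399744*t^6 - 53.108352*t^5 + 35.62416*t^4 + 13.3858*t^3 - 9.98556*t^2 - 4.172712*t - 0.405224)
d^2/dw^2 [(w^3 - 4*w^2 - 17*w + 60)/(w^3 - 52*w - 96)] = 2*(-4*w^6 + 105*w^5 + 312*w^4 - 868*w^3 - 4176*w^2 + 44928*w + 210240)/(w^9 - 156*w^7 - 288*w^6 + 8112*w^5 + 29952*w^4 - 112960*w^3 - 778752*w^2 - 1437696*w - 884736)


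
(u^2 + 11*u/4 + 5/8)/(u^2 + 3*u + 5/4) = (4*u + 1)/(2*(2*u + 1))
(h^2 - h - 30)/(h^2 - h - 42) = (-h^2 + h + 30)/(-h^2 + h + 42)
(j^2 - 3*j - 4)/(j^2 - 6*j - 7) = (j - 4)/(j - 7)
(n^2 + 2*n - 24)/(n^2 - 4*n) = (n + 6)/n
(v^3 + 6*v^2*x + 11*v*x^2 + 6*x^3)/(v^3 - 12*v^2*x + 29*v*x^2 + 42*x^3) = (v^2 + 5*v*x + 6*x^2)/(v^2 - 13*v*x + 42*x^2)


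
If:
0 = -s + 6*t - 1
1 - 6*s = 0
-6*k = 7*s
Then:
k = -7/36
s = 1/6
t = 7/36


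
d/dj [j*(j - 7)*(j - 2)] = 3*j^2 - 18*j + 14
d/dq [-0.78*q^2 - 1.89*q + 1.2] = -1.56*q - 1.89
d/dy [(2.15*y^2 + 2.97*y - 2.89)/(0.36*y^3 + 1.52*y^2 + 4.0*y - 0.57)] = (-0.774*y^4 - 2.1384*y^3 + 7.2068*y^2 + 6.3346*y + 9.8671)/(0.1296*y^6 + 1.0944*y^5 + 5.1904*y^4 + 11.7496*y^3 + 14.2672*y^2 - 4.56*y + 0.3249)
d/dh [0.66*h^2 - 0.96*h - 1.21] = 1.32*h - 0.96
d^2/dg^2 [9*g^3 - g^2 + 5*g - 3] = 54*g - 2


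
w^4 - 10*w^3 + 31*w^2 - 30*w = w*(w - 5)*(w - 3)*(w - 2)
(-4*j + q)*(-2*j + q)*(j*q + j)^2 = 8*j^4*q^2 + 16*j^4*q + 8*j^4 - 6*j^3*q^3 - 12*j^3*q^2 - 6*j^3*q + j^2*q^4 + 2*j^2*q^3 + j^2*q^2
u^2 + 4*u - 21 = (u - 3)*(u + 7)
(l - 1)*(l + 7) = l^2 + 6*l - 7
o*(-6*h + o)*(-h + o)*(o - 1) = 6*h^2*o^2 - 6*h^2*o - 7*h*o^3 + 7*h*o^2 + o^4 - o^3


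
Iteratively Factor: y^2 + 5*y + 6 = (y + 3)*(y + 2)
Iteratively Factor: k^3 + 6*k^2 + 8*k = (k)*(k^2 + 6*k + 8) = k*(k + 2)*(k + 4)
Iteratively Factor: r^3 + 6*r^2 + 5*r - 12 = (r + 3)*(r^2 + 3*r - 4) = (r + 3)*(r + 4)*(r - 1)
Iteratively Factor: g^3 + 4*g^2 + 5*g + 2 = (g + 1)*(g^2 + 3*g + 2) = (g + 1)*(g + 2)*(g + 1)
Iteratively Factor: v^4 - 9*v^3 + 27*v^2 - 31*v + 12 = (v - 3)*(v^3 - 6*v^2 + 9*v - 4) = (v - 4)*(v - 3)*(v^2 - 2*v + 1) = (v - 4)*(v - 3)*(v - 1)*(v - 1)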